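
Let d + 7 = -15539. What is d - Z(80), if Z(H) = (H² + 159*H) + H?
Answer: -34746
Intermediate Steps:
d = -15546 (d = -7 - 15539 = -15546)
Z(H) = H² + 160*H
d - Z(80) = -15546 - 80*(160 + 80) = -15546 - 80*240 = -15546 - 1*19200 = -15546 - 19200 = -34746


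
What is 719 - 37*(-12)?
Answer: 1163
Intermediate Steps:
719 - 37*(-12) = 719 - 1*(-444) = 719 + 444 = 1163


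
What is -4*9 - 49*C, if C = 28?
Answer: -1408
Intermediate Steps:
-4*9 - 49*C = -4*9 - 49*28 = -36 - 1372 = -1408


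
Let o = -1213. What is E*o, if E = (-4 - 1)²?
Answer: -30325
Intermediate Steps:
E = 25 (E = (-5)² = 25)
E*o = 25*(-1213) = -30325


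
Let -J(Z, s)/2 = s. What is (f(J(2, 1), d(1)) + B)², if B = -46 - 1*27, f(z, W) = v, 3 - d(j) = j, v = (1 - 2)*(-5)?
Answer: 4624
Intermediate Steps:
J(Z, s) = -2*s
v = 5 (v = -1*(-5) = 5)
d(j) = 3 - j
f(z, W) = 5
B = -73 (B = -46 - 27 = -73)
(f(J(2, 1), d(1)) + B)² = (5 - 73)² = (-68)² = 4624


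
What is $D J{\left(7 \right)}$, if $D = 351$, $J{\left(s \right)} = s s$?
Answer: $17199$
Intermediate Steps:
$J{\left(s \right)} = s^{2}$
$D J{\left(7 \right)} = 351 \cdot 7^{2} = 351 \cdot 49 = 17199$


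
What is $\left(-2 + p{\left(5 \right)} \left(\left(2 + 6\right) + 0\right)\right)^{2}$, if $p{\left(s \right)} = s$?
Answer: $1444$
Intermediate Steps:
$\left(-2 + p{\left(5 \right)} \left(\left(2 + 6\right) + 0\right)\right)^{2} = \left(-2 + 5 \left(\left(2 + 6\right) + 0\right)\right)^{2} = \left(-2 + 5 \left(8 + 0\right)\right)^{2} = \left(-2 + 5 \cdot 8\right)^{2} = \left(-2 + 40\right)^{2} = 38^{2} = 1444$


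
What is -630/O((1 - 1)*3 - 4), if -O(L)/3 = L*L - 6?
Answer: 21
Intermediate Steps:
O(L) = 18 - 3*L² (O(L) = -3*(L*L - 6) = -3*(L² - 6) = -3*(-6 + L²) = 18 - 3*L²)
-630/O((1 - 1)*3 - 4) = -630/(18 - 3*((1 - 1)*3 - 4)²) = -630/(18 - 3*(0*3 - 4)²) = -630/(18 - 3*(0 - 4)²) = -630/(18 - 3*(-4)²) = -630/(18 - 3*16) = -630/(18 - 48) = -630/(-30) = -630*(-1/30) = 21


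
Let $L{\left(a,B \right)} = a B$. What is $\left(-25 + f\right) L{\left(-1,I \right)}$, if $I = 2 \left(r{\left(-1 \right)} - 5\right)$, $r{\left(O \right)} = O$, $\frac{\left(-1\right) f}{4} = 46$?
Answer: $-2508$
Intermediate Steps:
$f = -184$ ($f = \left(-4\right) 46 = -184$)
$I = -12$ ($I = 2 \left(-1 - 5\right) = 2 \left(-6\right) = -12$)
$L{\left(a,B \right)} = B a$
$\left(-25 + f\right) L{\left(-1,I \right)} = \left(-25 - 184\right) \left(\left(-12\right) \left(-1\right)\right) = \left(-209\right) 12 = -2508$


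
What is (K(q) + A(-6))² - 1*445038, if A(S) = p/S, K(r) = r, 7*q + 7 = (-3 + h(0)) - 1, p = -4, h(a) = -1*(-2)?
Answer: -196261589/441 ≈ -4.4504e+5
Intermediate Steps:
h(a) = 2
q = -9/7 (q = -1 + ((-3 + 2) - 1)/7 = -1 + (-1 - 1)/7 = -1 + (⅐)*(-2) = -1 - 2/7 = -9/7 ≈ -1.2857)
A(S) = -4/S
(K(q) + A(-6))² - 1*445038 = (-9/7 - 4/(-6))² - 1*445038 = (-9/7 - 4*(-⅙))² - 445038 = (-9/7 + ⅔)² - 445038 = (-13/21)² - 445038 = 169/441 - 445038 = -196261589/441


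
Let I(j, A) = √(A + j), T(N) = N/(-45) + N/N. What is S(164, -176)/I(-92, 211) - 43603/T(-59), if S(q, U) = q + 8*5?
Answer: -1962135/104 + 12*√119/7 ≈ -18848.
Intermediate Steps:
S(q, U) = 40 + q (S(q, U) = q + 40 = 40 + q)
T(N) = 1 - N/45 (T(N) = N*(-1/45) + 1 = -N/45 + 1 = 1 - N/45)
S(164, -176)/I(-92, 211) - 43603/T(-59) = (40 + 164)/(√(211 - 92)) - 43603/(1 - 1/45*(-59)) = 204/(√119) - 43603/(1 + 59/45) = 204*(√119/119) - 43603/104/45 = 12*√119/7 - 43603*45/104 = 12*√119/7 - 1962135/104 = -1962135/104 + 12*√119/7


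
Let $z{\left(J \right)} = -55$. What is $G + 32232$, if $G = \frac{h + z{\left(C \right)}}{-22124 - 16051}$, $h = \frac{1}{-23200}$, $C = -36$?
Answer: $\frac{28546594396001}{885660000} \approx 32232.0$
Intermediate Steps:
$h = - \frac{1}{23200} \approx -4.3103 \cdot 10^{-5}$
$G = \frac{1276001}{885660000}$ ($G = \frac{- \frac{1}{23200} - 55}{-22124 - 16051} = - \frac{1276001}{23200 \left(-38175\right)} = \left(- \frac{1276001}{23200}\right) \left(- \frac{1}{38175}\right) = \frac{1276001}{885660000} \approx 0.0014407$)
$G + 32232 = \frac{1276001}{885660000} + 32232 = \frac{28546594396001}{885660000}$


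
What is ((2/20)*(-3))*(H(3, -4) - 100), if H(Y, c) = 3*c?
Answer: 168/5 ≈ 33.600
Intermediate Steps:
((2/20)*(-3))*(H(3, -4) - 100) = ((2/20)*(-3))*(3*(-4) - 100) = ((2*(1/20))*(-3))*(-12 - 100) = ((1/10)*(-3))*(-112) = -3/10*(-112) = 168/5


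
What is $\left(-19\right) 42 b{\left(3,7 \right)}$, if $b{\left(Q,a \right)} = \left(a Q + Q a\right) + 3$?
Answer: $-35910$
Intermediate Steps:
$b{\left(Q,a \right)} = 3 + 2 Q a$ ($b{\left(Q,a \right)} = \left(Q a + Q a\right) + 3 = 2 Q a + 3 = 3 + 2 Q a$)
$\left(-19\right) 42 b{\left(3,7 \right)} = \left(-19\right) 42 \left(3 + 2 \cdot 3 \cdot 7\right) = - 798 \left(3 + 42\right) = \left(-798\right) 45 = -35910$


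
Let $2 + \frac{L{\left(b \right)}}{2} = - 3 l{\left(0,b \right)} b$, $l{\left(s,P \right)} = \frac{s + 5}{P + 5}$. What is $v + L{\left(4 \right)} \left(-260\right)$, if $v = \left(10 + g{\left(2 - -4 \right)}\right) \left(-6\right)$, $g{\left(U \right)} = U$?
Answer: $\frac{13232}{3} \approx 4410.7$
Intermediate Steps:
$l{\left(s,P \right)} = \frac{5 + s}{5 + P}$
$L{\left(b \right)} = -4 - \frac{30 b}{5 + b}$ ($L{\left(b \right)} = -4 + 2 - 3 \frac{5 + 0}{5 + b} b = -4 + 2 - 3 \frac{1}{5 + b} 5 b = -4 + 2 - 3 \frac{5}{5 + b} b = -4 + 2 - \frac{15}{5 + b} b = -4 + 2 \left(- \frac{15 b}{5 + b}\right) = -4 - \frac{30 b}{5 + b}$)
$v = -96$ ($v = \left(10 + \left(2 - -4\right)\right) \left(-6\right) = \left(10 + \left(2 + 4\right)\right) \left(-6\right) = \left(10 + 6\right) \left(-6\right) = 16 \left(-6\right) = -96$)
$v + L{\left(4 \right)} \left(-260\right) = -96 + \frac{2 \left(-10 - 68\right)}{5 + 4} \left(-260\right) = -96 + \frac{2 \left(-10 - 68\right)}{9} \left(-260\right) = -96 + 2 \cdot \frac{1}{9} \left(-78\right) \left(-260\right) = -96 - - \frac{13520}{3} = -96 + \frac{13520}{3} = \frac{13232}{3}$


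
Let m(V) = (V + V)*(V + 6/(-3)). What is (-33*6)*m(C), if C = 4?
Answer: -3168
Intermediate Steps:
m(V) = 2*V*(-2 + V) (m(V) = (2*V)*(V + 6*(-⅓)) = (2*V)*(V - 2) = (2*V)*(-2 + V) = 2*V*(-2 + V))
(-33*6)*m(C) = (-33*6)*(2*4*(-2 + 4)) = (-11*18)*(2*4*2) = -198*16 = -3168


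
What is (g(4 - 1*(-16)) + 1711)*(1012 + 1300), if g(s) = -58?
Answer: 3821736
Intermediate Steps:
(g(4 - 1*(-16)) + 1711)*(1012 + 1300) = (-58 + 1711)*(1012 + 1300) = 1653*2312 = 3821736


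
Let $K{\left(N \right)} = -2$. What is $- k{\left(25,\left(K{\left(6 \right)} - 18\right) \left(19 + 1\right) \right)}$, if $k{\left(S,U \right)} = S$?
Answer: $-25$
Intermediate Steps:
$- k{\left(25,\left(K{\left(6 \right)} - 18\right) \left(19 + 1\right) \right)} = \left(-1\right) 25 = -25$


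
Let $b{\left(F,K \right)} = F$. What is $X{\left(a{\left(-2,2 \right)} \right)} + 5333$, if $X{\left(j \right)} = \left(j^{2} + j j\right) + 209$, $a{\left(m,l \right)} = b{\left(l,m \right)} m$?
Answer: $5574$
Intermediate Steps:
$a{\left(m,l \right)} = l m$
$X{\left(j \right)} = 209 + 2 j^{2}$ ($X{\left(j \right)} = \left(j^{2} + j^{2}\right) + 209 = 2 j^{2} + 209 = 209 + 2 j^{2}$)
$X{\left(a{\left(-2,2 \right)} \right)} + 5333 = \left(209 + 2 \left(2 \left(-2\right)\right)^{2}\right) + 5333 = \left(209 + 2 \left(-4\right)^{2}\right) + 5333 = \left(209 + 2 \cdot 16\right) + 5333 = \left(209 + 32\right) + 5333 = 241 + 5333 = 5574$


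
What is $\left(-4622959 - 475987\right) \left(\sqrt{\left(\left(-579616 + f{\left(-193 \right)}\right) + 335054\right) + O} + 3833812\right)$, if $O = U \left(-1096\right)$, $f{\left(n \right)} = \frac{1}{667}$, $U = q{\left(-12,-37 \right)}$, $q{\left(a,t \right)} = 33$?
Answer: $-19548400362152 - \frac{5098946 i \sqrt{124893688303}}{667} \approx -1.9548 \cdot 10^{13} - 2.7016 \cdot 10^{9} i$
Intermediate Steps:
$U = 33$
$f{\left(n \right)} = \frac{1}{667}$
$O = -36168$ ($O = 33 \left(-1096\right) = -36168$)
$\left(-4622959 - 475987\right) \left(\sqrt{\left(\left(-579616 + f{\left(-193 \right)}\right) + 335054\right) + O} + 3833812\right) = \left(-4622959 - 475987\right) \left(\sqrt{\left(\left(-579616 + \frac{1}{667}\right) + 335054\right) - 36168} + 3833812\right) = - 5098946 \left(\sqrt{\left(- \frac{386603871}{667} + 335054\right) - 36168} + 3833812\right) = - 5098946 \left(\sqrt{- \frac{163122853}{667} - 36168} + 3833812\right) = - 5098946 \left(\sqrt{- \frac{187246909}{667}} + 3833812\right) = - 5098946 \left(\frac{i \sqrt{124893688303}}{667} + 3833812\right) = - 5098946 \left(3833812 + \frac{i \sqrt{124893688303}}{667}\right) = -19548400362152 - \frac{5098946 i \sqrt{124893688303}}{667}$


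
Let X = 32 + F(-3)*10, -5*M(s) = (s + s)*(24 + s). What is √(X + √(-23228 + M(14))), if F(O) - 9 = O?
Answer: √(2300 + 10*I*√146505)/5 ≈ 11.632 + 6.581*I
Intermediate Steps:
M(s) = -2*s*(24 + s)/5 (M(s) = -(s + s)*(24 + s)/5 = -2*s*(24 + s)/5)
F(O) = 9 + O
X = 92 (X = 32 + (9 - 3)*10 = 32 + 6*10 = 32 + 60 = 92)
√(X + √(-23228 + M(14))) = √(92 + √(-23228 - ⅖*14*(24 + 14))) = √(92 + √(-23228 - ⅖*14*38)) = √(92 + √(-23228 - 1064/5)) = √(92 + √(-117204/5)) = √(92 + 2*I*√146505/5)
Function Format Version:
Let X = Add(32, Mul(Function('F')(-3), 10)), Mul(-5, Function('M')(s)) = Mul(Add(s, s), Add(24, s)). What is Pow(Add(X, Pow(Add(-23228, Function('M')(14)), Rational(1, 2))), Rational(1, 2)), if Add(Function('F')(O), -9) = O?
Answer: Mul(Rational(1, 5), Pow(Add(2300, Mul(10, I, Pow(146505, Rational(1, 2)))), Rational(1, 2))) ≈ Add(11.632, Mul(6.5810, I))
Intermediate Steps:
Function('M')(s) = Mul(Rational(-2, 5), s, Add(24, s)) (Function('M')(s) = Mul(Rational(-1, 5), Mul(Add(s, s), Add(24, s))) = Mul(Rational(-1, 5), Mul(Mul(2, s), Add(24, s))) = Mul(Rational(-1, 5), Mul(2, s, Add(24, s))) = Mul(Rational(-2, 5), s, Add(24, s)))
Function('F')(O) = Add(9, O)
X = 92 (X = Add(32, Mul(Add(9, -3), 10)) = Add(32, Mul(6, 10)) = Add(32, 60) = 92)
Pow(Add(X, Pow(Add(-23228, Function('M')(14)), Rational(1, 2))), Rational(1, 2)) = Pow(Add(92, Pow(Add(-23228, Mul(Rational(-2, 5), 14, Add(24, 14))), Rational(1, 2))), Rational(1, 2)) = Pow(Add(92, Pow(Add(-23228, Mul(Rational(-2, 5), 14, 38)), Rational(1, 2))), Rational(1, 2)) = Pow(Add(92, Pow(Add(-23228, Rational(-1064, 5)), Rational(1, 2))), Rational(1, 2)) = Pow(Add(92, Pow(Rational(-117204, 5), Rational(1, 2))), Rational(1, 2)) = Pow(Add(92, Mul(Rational(2, 5), I, Pow(146505, Rational(1, 2)))), Rational(1, 2))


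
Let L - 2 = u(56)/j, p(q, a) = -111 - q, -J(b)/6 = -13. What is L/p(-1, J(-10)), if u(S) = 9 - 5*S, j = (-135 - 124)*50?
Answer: -26171/1424500 ≈ -0.018372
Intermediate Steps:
J(b) = 78 (J(b) = -6*(-13) = 78)
j = -12950 (j = -259*50 = -12950)
L = 26171/12950 (L = 2 + (9 - 5*56)/(-12950) = 2 + (9 - 280)*(-1/12950) = 2 - 271*(-1/12950) = 2 + 271/12950 = 26171/12950 ≈ 2.0209)
L/p(-1, J(-10)) = 26171/(12950*(-111 - 1*(-1))) = 26171/(12950*(-111 + 1)) = (26171/12950)/(-110) = (26171/12950)*(-1/110) = -26171/1424500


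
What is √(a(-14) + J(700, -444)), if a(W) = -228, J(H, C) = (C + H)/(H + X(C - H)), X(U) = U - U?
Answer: 2*I*√69713/35 ≈ 15.088*I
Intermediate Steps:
X(U) = 0
J(H, C) = (C + H)/H (J(H, C) = (C + H)/(H + 0) = (C + H)/H)
√(a(-14) + J(700, -444)) = √(-228 + (-444 + 700)/700) = √(-228 + (1/700)*256) = √(-228 + 64/175) = √(-39836/175) = 2*I*√69713/35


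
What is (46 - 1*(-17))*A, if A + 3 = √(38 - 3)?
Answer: -189 + 63*√35 ≈ 183.71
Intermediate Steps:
A = -3 + √35 (A = -3 + √(38 - 3) = -3 + √35 ≈ 2.9161)
(46 - 1*(-17))*A = (46 - 1*(-17))*(-3 + √35) = (46 + 17)*(-3 + √35) = 63*(-3 + √35) = -189 + 63*√35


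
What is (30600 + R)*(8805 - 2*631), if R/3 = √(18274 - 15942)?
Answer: 230815800 + 45258*√583 ≈ 2.3191e+8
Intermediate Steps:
R = 6*√583 (R = 3*√(18274 - 15942) = 3*√2332 = 3*(2*√583) = 6*√583 ≈ 144.87)
(30600 + R)*(8805 - 2*631) = (30600 + 6*√583)*(8805 - 2*631) = (30600 + 6*√583)*(8805 - 1262) = (30600 + 6*√583)*7543 = 230815800 + 45258*√583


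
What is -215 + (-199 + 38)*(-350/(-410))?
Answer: -14450/41 ≈ -352.44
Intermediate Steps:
-215 + (-199 + 38)*(-350/(-410)) = -215 - (-56350)*(-1)/410 = -215 - 161*35/41 = -215 - 5635/41 = -14450/41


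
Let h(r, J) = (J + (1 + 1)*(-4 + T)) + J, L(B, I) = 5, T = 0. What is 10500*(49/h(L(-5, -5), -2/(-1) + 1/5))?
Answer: -428750/3 ≈ -1.4292e+5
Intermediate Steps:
h(r, J) = -8 + 2*J (h(r, J) = (J + (1 + 1)*(-4 + 0)) + J = (J + 2*(-4)) + J = (J - 8) + J = (-8 + J) + J = -8 + 2*J)
10500*(49/h(L(-5, -5), -2/(-1) + 1/5)) = 10500*(49/(-8 + 2*(-2/(-1) + 1/5))) = 10500*(49/(-8 + 2*(-2*(-1) + 1*(⅕)))) = 10500*(49/(-8 + 2*(2 + ⅕))) = 10500*(49/(-8 + 2*(11/5))) = 10500*(49/(-8 + 22/5)) = 10500*(49/(-18/5)) = 10500*(49*(-5/18)) = 10500*(-245/18) = -428750/3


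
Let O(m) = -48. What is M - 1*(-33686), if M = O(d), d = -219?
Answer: 33638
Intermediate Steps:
M = -48
M - 1*(-33686) = -48 - 1*(-33686) = -48 + 33686 = 33638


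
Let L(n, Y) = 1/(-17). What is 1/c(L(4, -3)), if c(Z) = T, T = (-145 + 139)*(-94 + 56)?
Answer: 1/228 ≈ 0.0043860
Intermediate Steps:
L(n, Y) = -1/17
T = 228 (T = -6*(-38) = 228)
c(Z) = 228
1/c(L(4, -3)) = 1/228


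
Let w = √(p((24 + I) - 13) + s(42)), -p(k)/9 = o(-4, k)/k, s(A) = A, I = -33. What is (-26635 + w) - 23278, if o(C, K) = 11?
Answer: -49913 + √186/2 ≈ -49906.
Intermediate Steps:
p(k) = -99/k
w = √186/2 (w = √(-99/((24 - 33) - 13) + 42) = √(-99/(-9 - 13) + 42) = √(-99/(-22) + 42) = √(-99*(-1/22) + 42) = √(9/2 + 42) = √(93/2) = √186/2 ≈ 6.8191)
(-26635 + w) - 23278 = (-26635 + √186/2) - 23278 = -49913 + √186/2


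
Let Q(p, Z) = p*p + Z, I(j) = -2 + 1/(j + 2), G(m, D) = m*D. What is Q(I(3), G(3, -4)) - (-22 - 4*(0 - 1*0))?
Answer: 331/25 ≈ 13.240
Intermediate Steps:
G(m, D) = D*m
I(j) = -2 + 1/(2 + j)
Q(p, Z) = Z + p² (Q(p, Z) = p² + Z = Z + p²)
Q(I(3), G(3, -4)) - (-22 - 4*(0 - 1*0)) = (-4*3 + ((-3 - 2*3)/(2 + 3))²) - (-22 - 4*(0 - 1*0)) = (-12 + ((-3 - 6)/5)²) - (-22 - 4*(0 + 0)) = (-12 + ((⅕)*(-9))²) - (-22 - 4*0) = (-12 + (-9/5)²) - (-22 + 0) = (-12 + 81/25) - 1*(-22) = -219/25 + 22 = 331/25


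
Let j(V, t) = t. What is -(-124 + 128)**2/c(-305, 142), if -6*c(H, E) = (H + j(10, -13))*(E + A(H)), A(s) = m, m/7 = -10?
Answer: -2/477 ≈ -0.0041929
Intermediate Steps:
m = -70 (m = 7*(-10) = -70)
A(s) = -70
c(H, E) = -(-70 + E)*(-13 + H)/6 (c(H, E) = -(H - 13)*(E - 70)/6 = -(-13 + H)*(-70 + E)/6 = -(-70 + E)*(-13 + H)/6)
-(-124 + 128)**2/c(-305, 142) = -(-124 + 128)**2/(-455/3 + (13/6)*142 + (35/3)*(-305) - 1/6*142*(-305)) = -4**2/(-455/3 + 923/3 - 10675/3 + 21655/3) = -16/3816 = -1*2/477 = -2/477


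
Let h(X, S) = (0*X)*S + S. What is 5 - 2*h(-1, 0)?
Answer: 5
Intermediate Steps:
h(X, S) = S (h(X, S) = 0*S + S = 0 + S = S)
5 - 2*h(-1, 0) = 5 - 2*0 = 5 + 0 = 5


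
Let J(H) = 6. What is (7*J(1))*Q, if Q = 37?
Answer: 1554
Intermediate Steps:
(7*J(1))*Q = (7*6)*37 = 42*37 = 1554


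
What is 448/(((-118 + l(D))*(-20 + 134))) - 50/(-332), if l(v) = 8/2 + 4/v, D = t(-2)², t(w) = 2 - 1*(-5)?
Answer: 3066167/26408442 ≈ 0.11611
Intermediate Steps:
t(w) = 7 (t(w) = 2 + 5 = 7)
D = 49 (D = 7² = 49)
l(v) = 4 + 4/v (l(v) = 8*(½) + 4/v = 4 + 4/v)
448/(((-118 + l(D))*(-20 + 134))) - 50/(-332) = 448/(((-118 + (4 + 4/49))*(-20 + 134))) - 50/(-332) = 448/(((-118 + (4 + 4*(1/49)))*114)) - 50*(-1/332) = 448/(((-118 + (4 + 4/49))*114)) + 25/166 = 448/(((-118 + 200/49)*114)) + 25/166 = 448/((-5582/49*114)) + 25/166 = 448/(-636348/49) + 25/166 = 448*(-49/636348) + 25/166 = -5488/159087 + 25/166 = 3066167/26408442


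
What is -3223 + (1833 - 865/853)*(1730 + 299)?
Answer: 3167936617/853 ≈ 3.7139e+6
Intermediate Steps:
-3223 + (1833 - 865/853)*(1730 + 299) = -3223 + (1833 - 865*1/853)*2029 = -3223 + (1833 - 865/853)*2029 = -3223 + (1562684/853)*2029 = -3223 + 3170685836/853 = 3167936617/853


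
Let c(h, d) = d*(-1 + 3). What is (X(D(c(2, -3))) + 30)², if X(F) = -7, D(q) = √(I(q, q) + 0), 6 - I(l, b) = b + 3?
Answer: 529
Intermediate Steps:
I(l, b) = 3 - b (I(l, b) = 6 - (b + 3) = 6 - (3 + b) = 6 + (-3 - b) = 3 - b)
c(h, d) = 2*d (c(h, d) = d*2 = 2*d)
D(q) = √(3 - q) (D(q) = √((3 - q) + 0) = √(3 - q))
(X(D(c(2, -3))) + 30)² = (-7 + 30)² = 23² = 529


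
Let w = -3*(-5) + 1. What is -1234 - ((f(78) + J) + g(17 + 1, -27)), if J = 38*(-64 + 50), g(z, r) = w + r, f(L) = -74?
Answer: -617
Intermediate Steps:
w = 16 (w = 15 + 1 = 16)
g(z, r) = 16 + r
J = -532 (J = 38*(-14) = -532)
-1234 - ((f(78) + J) + g(17 + 1, -27)) = -1234 - ((-74 - 532) + (16 - 27)) = -1234 - (-606 - 11) = -1234 - 1*(-617) = -1234 + 617 = -617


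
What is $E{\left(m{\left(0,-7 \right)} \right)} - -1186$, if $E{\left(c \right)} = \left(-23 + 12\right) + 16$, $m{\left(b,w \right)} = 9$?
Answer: $1191$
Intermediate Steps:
$E{\left(c \right)} = 5$ ($E{\left(c \right)} = -11 + 16 = 5$)
$E{\left(m{\left(0,-7 \right)} \right)} - -1186 = 5 - -1186 = 5 + 1186 = 1191$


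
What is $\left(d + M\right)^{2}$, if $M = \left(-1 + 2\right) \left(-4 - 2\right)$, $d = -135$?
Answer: $19881$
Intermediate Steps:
$M = -6$ ($M = 1 \left(-6\right) = -6$)
$\left(d + M\right)^{2} = \left(-135 - 6\right)^{2} = \left(-141\right)^{2} = 19881$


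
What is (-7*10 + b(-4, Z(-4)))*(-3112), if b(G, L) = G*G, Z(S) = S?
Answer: 168048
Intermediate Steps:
b(G, L) = G²
(-7*10 + b(-4, Z(-4)))*(-3112) = (-7*10 + (-4)²)*(-3112) = (-70 + 16)*(-3112) = -54*(-3112) = 168048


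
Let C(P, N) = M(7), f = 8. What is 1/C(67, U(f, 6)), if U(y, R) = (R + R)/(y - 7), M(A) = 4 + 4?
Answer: 1/8 ≈ 0.12500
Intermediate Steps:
M(A) = 8
U(y, R) = 2*R/(-7 + y) (U(y, R) = (2*R)/(-7 + y) = 2*R/(-7 + y))
C(P, N) = 8
1/C(67, U(f, 6)) = 1/8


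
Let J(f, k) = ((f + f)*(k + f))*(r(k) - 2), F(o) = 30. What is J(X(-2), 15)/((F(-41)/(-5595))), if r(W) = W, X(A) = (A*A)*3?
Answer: -1571076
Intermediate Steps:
X(A) = 3*A² (X(A) = A²*3 = 3*A²)
J(f, k) = 2*f*(-2 + k)*(f + k) (J(f, k) = ((f + f)*(k + f))*(k - 2) = ((2*f)*(f + k))*(-2 + k) = (2*f*(f + k))*(-2 + k) = 2*f*(-2 + k)*(f + k))
J(X(-2), 15)/((F(-41)/(-5595))) = (2*(3*(-2)²)*(15² - 6*(-2)² - 2*15 + (3*(-2)²)*15))/((30/(-5595))) = (2*(3*4)*(225 - 6*4 - 30 + (3*4)*15))/((30*(-1/5595))) = (2*12*(225 - 2*12 - 30 + 12*15))/(-2/373) = (2*12*(225 - 24 - 30 + 180))*(-373/2) = (2*12*351)*(-373/2) = 8424*(-373/2) = -1571076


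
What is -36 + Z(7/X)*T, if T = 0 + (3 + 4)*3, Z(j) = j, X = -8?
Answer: -435/8 ≈ -54.375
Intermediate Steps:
T = 21 (T = 0 + 7*3 = 0 + 21 = 21)
-36 + Z(7/X)*T = -36 + (7/(-8))*21 = -36 + (7*(-⅛))*21 = -36 - 7/8*21 = -36 - 147/8 = -435/8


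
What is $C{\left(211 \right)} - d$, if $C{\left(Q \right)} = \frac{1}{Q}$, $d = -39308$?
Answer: $\frac{8293989}{211} \approx 39308.0$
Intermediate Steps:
$C{\left(211 \right)} - d = \frac{1}{211} - -39308 = \frac{1}{211} + 39308 = \frac{8293989}{211}$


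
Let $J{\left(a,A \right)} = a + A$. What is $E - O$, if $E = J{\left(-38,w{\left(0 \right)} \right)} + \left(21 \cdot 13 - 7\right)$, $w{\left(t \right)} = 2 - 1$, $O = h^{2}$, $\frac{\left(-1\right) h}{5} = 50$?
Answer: $-62271$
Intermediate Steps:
$h = -250$ ($h = \left(-5\right) 50 = -250$)
$O = 62500$ ($O = \left(-250\right)^{2} = 62500$)
$w{\left(t \right)} = 1$
$J{\left(a,A \right)} = A + a$
$E = 229$ ($E = \left(1 - 38\right) + \left(21 \cdot 13 - 7\right) = -37 + \left(273 - 7\right) = -37 + 266 = 229$)
$E - O = 229 - 62500 = -62271$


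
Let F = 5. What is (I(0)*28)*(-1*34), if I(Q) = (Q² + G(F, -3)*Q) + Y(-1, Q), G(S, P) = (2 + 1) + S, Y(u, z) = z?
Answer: 0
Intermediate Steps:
G(S, P) = 3 + S
I(Q) = Q² + 9*Q (I(Q) = (Q² + (3 + 5)*Q) + Q = (Q² + 8*Q) + Q = Q² + 9*Q)
(I(0)*28)*(-1*34) = ((0*(9 + 0))*28)*(-1*34) = ((0*9)*28)*(-34) = (0*28)*(-34) = 0*(-34) = 0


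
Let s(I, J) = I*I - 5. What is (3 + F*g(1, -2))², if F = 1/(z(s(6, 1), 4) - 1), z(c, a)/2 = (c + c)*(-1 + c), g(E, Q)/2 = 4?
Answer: 124657225/13830961 ≈ 9.0129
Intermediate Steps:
g(E, Q) = 8 (g(E, Q) = 2*4 = 8)
s(I, J) = -5 + I² (s(I, J) = I² - 5 = -5 + I²)
z(c, a) = 4*c*(-1 + c) (z(c, a) = 2*((c + c)*(-1 + c)) = 2*((2*c)*(-1 + c)) = 2*(2*c*(-1 + c)) = 4*c*(-1 + c))
F = 1/3719 (F = 1/(4*(-5 + 6²)*(-1 + (-5 + 6²)) - 1) = 1/(4*(-5 + 36)*(-1 + (-5 + 36)) - 1) = 1/(4*31*(-1 + 31) - 1) = 1/(4*31*30 - 1) = 1/(3720 - 1) = 1/3719 ≈ 0.00026889)
(3 + F*g(1, -2))² = (3 + (1/3719)*8)² = (3 + 8/3719)² = (11165/3719)² = 124657225/13830961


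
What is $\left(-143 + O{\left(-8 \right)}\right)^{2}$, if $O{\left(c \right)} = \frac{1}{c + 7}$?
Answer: $20736$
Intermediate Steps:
$O{\left(c \right)} = \frac{1}{7 + c}$
$\left(-143 + O{\left(-8 \right)}\right)^{2} = \left(-143 + \frac{1}{7 - 8}\right)^{2} = \left(-143 + \frac{1}{-1}\right)^{2} = \left(-143 - 1\right)^{2} = \left(-144\right)^{2} = 20736$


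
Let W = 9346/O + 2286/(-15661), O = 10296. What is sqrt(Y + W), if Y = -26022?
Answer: I*sqrt(4698308323834232393)/13437138 ≈ 161.31*I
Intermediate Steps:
W = 61415525/80622828 (W = 9346/10296 + 2286/(-15661) = 9346*(1/10296) + 2286*(-1/15661) = 4673/5148 - 2286/15661 = 61415525/80622828 ≈ 0.76176)
sqrt(Y + W) = sqrt(-26022 + 61415525/80622828) = sqrt(-2097905814691/80622828) = I*sqrt(4698308323834232393)/13437138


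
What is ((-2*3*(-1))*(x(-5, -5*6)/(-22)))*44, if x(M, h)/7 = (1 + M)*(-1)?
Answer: -336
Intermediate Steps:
x(M, h) = -7 - 7*M (x(M, h) = 7*((1 + M)*(-1)) = 7*(-1 - M) = -7 - 7*M)
((-2*3*(-1))*(x(-5, -5*6)/(-22)))*44 = ((-2*3*(-1))*((-7 - 7*(-5))/(-22)))*44 = ((-6*(-1))*((-7 + 35)*(-1/22)))*44 = (6*(28*(-1/22)))*44 = (6*(-14/11))*44 = -84/11*44 = -336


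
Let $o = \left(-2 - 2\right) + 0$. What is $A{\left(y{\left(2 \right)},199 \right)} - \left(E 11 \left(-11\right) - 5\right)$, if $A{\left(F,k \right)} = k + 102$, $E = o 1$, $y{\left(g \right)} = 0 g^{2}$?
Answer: $-178$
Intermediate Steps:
$o = -4$ ($o = -4 + 0 = -4$)
$y{\left(g \right)} = 0$
$E = -4$ ($E = \left(-4\right) 1 = -4$)
$A{\left(F,k \right)} = 102 + k$
$A{\left(y{\left(2 \right)},199 \right)} - \left(E 11 \left(-11\right) - 5\right) = \left(102 + 199\right) - \left(\left(-4\right) 11 \left(-11\right) - 5\right) = 301 - \left(\left(-44\right) \left(-11\right) - 5\right) = 301 - \left(484 - 5\right) = 301 - 479 = -178$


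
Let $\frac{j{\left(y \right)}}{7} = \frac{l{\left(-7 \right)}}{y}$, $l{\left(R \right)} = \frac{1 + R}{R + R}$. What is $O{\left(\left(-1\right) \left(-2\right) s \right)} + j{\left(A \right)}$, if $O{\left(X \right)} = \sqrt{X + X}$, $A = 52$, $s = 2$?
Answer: $\frac{3}{52} + 2 \sqrt{2} \approx 2.8861$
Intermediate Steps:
$l{\left(R \right)} = \frac{1 + R}{2 R}$
$j{\left(y \right)} = \frac{3}{y}$ ($j{\left(y \right)} = 7 \frac{\frac{1}{2} \frac{1}{-7} \left(1 - 7\right)}{y} = 7 \frac{\frac{1}{2} \left(- \frac{1}{7}\right) \left(-6\right)}{y} = 7 \frac{3}{7 y} = \frac{3}{y}$)
$O{\left(X \right)} = \sqrt{2} \sqrt{X}$ ($O{\left(X \right)} = \sqrt{2 X} = \sqrt{2} \sqrt{X}$)
$O{\left(\left(-1\right) \left(-2\right) s \right)} + j{\left(A \right)} = \sqrt{2} \sqrt{\left(-1\right) \left(-2\right) 2} + \frac{3}{52} = \sqrt{2} \sqrt{2 \cdot 2} + 3 \cdot \frac{1}{52} = \sqrt{2} \sqrt{4} + \frac{3}{52} = \sqrt{2} \cdot 2 + \frac{3}{52} = 2 \sqrt{2} + \frac{3}{52} = \frac{3}{52} + 2 \sqrt{2}$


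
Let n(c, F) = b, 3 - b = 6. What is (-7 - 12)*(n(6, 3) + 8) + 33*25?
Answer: 730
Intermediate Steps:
b = -3 (b = 3 - 1*6 = 3 - 6 = -3)
n(c, F) = -3
(-7 - 12)*(n(6, 3) + 8) + 33*25 = (-7 - 12)*(-3 + 8) + 33*25 = -19*5 + 825 = -95 + 825 = 730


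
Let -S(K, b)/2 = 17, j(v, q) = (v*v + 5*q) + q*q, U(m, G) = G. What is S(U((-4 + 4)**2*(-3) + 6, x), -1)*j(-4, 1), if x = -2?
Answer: -748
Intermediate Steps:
j(v, q) = q**2 + v**2 + 5*q (j(v, q) = (v**2 + 5*q) + q**2 = q**2 + v**2 + 5*q)
S(K, b) = -34 (S(K, b) = -2*17 = -34)
S(U((-4 + 4)**2*(-3) + 6, x), -1)*j(-4, 1) = -34*(1**2 + (-4)**2 + 5*1) = -34*(1 + 16 + 5) = -34*22 = -748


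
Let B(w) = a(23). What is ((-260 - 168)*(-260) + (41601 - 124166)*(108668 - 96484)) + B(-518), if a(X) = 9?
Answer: -1005860671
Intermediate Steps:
B(w) = 9
((-260 - 168)*(-260) + (41601 - 124166)*(108668 - 96484)) + B(-518) = ((-260 - 168)*(-260) + (41601 - 124166)*(108668 - 96484)) + 9 = (-428*(-260) - 82565*12184) + 9 = (111280 - 1005971960) + 9 = -1005860680 + 9 = -1005860671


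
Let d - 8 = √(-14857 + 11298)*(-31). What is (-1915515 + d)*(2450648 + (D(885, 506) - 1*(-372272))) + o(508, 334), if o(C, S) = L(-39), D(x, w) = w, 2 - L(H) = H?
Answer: -5408292266941 - 87526206*I*√3559 ≈ -5.4083e+12 - 5.2216e+9*I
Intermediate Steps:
L(H) = 2 - H
o(C, S) = 41 (o(C, S) = 2 - 1*(-39) = 2 + 39 = 41)
d = 8 - 31*I*√3559 (d = 8 + √(-14857 + 11298)*(-31) = 8 + √(-3559)*(-31) = 8 + (I*√3559)*(-31) = 8 - 31*I*√3559 ≈ 8.0 - 1849.4*I)
(-1915515 + d)*(2450648 + (D(885, 506) - 1*(-372272))) + o(508, 334) = (-1915515 + (8 - 31*I*√3559))*(2450648 + (506 - 1*(-372272))) + 41 = (-1915507 - 31*I*√3559)*(2450648 + (506 + 372272)) + 41 = (-1915507 - 31*I*√3559)*(2450648 + 372778) + 41 = (-1915507 - 31*I*√3559)*2823426 + 41 = (-5408292266982 - 87526206*I*√3559) + 41 = -5408292266941 - 87526206*I*√3559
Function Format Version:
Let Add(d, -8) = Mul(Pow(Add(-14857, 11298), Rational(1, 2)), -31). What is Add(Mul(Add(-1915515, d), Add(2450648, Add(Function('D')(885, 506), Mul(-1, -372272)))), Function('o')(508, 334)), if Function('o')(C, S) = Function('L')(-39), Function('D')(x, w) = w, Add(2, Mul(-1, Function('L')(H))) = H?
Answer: Add(-5408292266941, Mul(-87526206, I, Pow(3559, Rational(1, 2)))) ≈ Add(-5.4083e+12, Mul(-5.2216e+9, I))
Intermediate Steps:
Function('L')(H) = Add(2, Mul(-1, H))
Function('o')(C, S) = 41 (Function('o')(C, S) = Add(2, Mul(-1, -39)) = Add(2, 39) = 41)
d = Add(8, Mul(-31, I, Pow(3559, Rational(1, 2)))) (d = Add(8, Mul(Pow(Add(-14857, 11298), Rational(1, 2)), -31)) = Add(8, Mul(Pow(-3559, Rational(1, 2)), -31)) = Add(8, Mul(Mul(I, Pow(3559, Rational(1, 2))), -31)) = Add(8, Mul(-31, I, Pow(3559, Rational(1, 2)))) ≈ Add(8.0000, Mul(-1849.4, I)))
Add(Mul(Add(-1915515, d), Add(2450648, Add(Function('D')(885, 506), Mul(-1, -372272)))), Function('o')(508, 334)) = Add(Mul(Add(-1915515, Add(8, Mul(-31, I, Pow(3559, Rational(1, 2))))), Add(2450648, Add(506, Mul(-1, -372272)))), 41) = Add(Mul(Add(-1915507, Mul(-31, I, Pow(3559, Rational(1, 2)))), Add(2450648, Add(506, 372272))), 41) = Add(Mul(Add(-1915507, Mul(-31, I, Pow(3559, Rational(1, 2)))), Add(2450648, 372778)), 41) = Add(Mul(Add(-1915507, Mul(-31, I, Pow(3559, Rational(1, 2)))), 2823426), 41) = Add(Add(-5408292266982, Mul(-87526206, I, Pow(3559, Rational(1, 2)))), 41) = Add(-5408292266941, Mul(-87526206, I, Pow(3559, Rational(1, 2))))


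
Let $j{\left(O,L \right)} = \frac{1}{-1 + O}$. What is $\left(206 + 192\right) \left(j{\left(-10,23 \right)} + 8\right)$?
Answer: $\frac{34626}{11} \approx 3147.8$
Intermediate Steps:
$\left(206 + 192\right) \left(j{\left(-10,23 \right)} + 8\right) = \left(206 + 192\right) \left(\frac{1}{-1 - 10} + 8\right) = 398 \left(\frac{1}{-11} + 8\right) = 398 \left(- \frac{1}{11} + 8\right) = 398 \cdot \frac{87}{11} = \frac{34626}{11}$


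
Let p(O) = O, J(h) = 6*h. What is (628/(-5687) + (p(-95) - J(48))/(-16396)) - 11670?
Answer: -1088166205407/93244052 ≈ -11670.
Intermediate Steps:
(628/(-5687) + (p(-95) - J(48))/(-16396)) - 11670 = (628/(-5687) + (-95 - 6*48)/(-16396)) - 11670 = (628*(-1/5687) + (-95 - 1*288)*(-1/16396)) - 11670 = (-628/5687 + (-95 - 288)*(-1/16396)) - 11670 = (-628/5687 - 383*(-1/16396)) - 11670 = (-628/5687 + 383/16396) - 11670 = -8118567/93244052 - 11670 = -1088166205407/93244052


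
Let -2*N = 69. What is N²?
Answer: 4761/4 ≈ 1190.3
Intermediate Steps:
N = -69/2 (N = -½*69 = -69/2 ≈ -34.500)
N² = (-69/2)² = 4761/4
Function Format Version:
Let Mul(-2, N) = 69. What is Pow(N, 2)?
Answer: Rational(4761, 4) ≈ 1190.3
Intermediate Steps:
N = Rational(-69, 2) (N = Mul(Rational(-1, 2), 69) = Rational(-69, 2) ≈ -34.500)
Pow(N, 2) = Pow(Rational(-69, 2), 2) = Rational(4761, 4)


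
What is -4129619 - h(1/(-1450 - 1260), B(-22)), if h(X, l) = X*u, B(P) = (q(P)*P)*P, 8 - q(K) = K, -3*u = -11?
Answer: -33573802459/8130 ≈ -4.1296e+6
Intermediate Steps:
u = 11/3 (u = -⅓*(-11) = 11/3 ≈ 3.6667)
q(K) = 8 - K
B(P) = P²*(8 - P) (B(P) = ((8 - P)*P)*P = (P*(8 - P))*P = P²*(8 - P))
h(X, l) = 11*X/3 (h(X, l) = X*(11/3) = 11*X/3)
-4129619 - h(1/(-1450 - 1260), B(-22)) = -4129619 - 11/(3*(-1450 - 1260)) = -4129619 - 11/(3*(-2710)) = -4129619 - 11*(-1)/(3*2710) = -4129619 - 1*(-11/8130) = -4129619 + 11/8130 = -33573802459/8130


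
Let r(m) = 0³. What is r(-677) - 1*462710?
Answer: -462710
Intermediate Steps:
r(m) = 0
r(-677) - 1*462710 = 0 - 1*462710 = 0 - 462710 = -462710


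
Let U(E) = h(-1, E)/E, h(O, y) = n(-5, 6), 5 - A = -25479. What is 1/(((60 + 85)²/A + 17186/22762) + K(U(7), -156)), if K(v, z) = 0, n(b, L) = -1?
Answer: 290033404/458269537 ≈ 0.63289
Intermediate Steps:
A = 25484 (A = 5 - 1*(-25479) = 5 + 25479 = 25484)
h(O, y) = -1
U(E) = -1/E
1/(((60 + 85)²/A + 17186/22762) + K(U(7), -156)) = 1/(((60 + 85)²/25484 + 17186/22762) + 0) = 1/((145²*(1/25484) + 17186*(1/22762)) + 0) = 1/((21025*(1/25484) + 8593/11381) + 0) = 1/((21025/25484 + 8593/11381) + 0) = 1/(458269537/290033404 + 0) = 1/(458269537/290033404) = 290033404/458269537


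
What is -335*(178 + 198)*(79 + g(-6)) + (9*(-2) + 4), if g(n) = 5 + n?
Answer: -9824894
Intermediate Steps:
-335*(178 + 198)*(79 + g(-6)) + (9*(-2) + 4) = -335*(178 + 198)*(79 + (5 - 6)) + (9*(-2) + 4) = -125960*(79 - 1) + (-18 + 4) = -125960*78 - 14 = -335*29328 - 14 = -9824880 - 14 = -9824894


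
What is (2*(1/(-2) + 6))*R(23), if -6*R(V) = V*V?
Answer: -5819/6 ≈ -969.83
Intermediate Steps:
R(V) = -V²/6 (R(V) = -V*V/6 = -V²/6)
(2*(1/(-2) + 6))*R(23) = (2*(1/(-2) + 6))*(-⅙*23²) = (2*(-½ + 6))*(-⅙*529) = (2*(11/2))*(-529/6) = 11*(-529/6) = -5819/6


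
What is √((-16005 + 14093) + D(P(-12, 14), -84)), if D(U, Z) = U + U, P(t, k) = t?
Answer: 44*I ≈ 44.0*I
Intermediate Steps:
D(U, Z) = 2*U
√((-16005 + 14093) + D(P(-12, 14), -84)) = √((-16005 + 14093) + 2*(-12)) = √(-1912 - 24) = √(-1936) = 44*I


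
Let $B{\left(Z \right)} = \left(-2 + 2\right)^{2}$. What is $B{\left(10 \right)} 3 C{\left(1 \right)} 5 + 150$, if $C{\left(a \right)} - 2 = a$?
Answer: $150$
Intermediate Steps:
$C{\left(a \right)} = 2 + a$
$B{\left(Z \right)} = 0$ ($B{\left(Z \right)} = 0^{2} = 0$)
$B{\left(10 \right)} 3 C{\left(1 \right)} 5 + 150 = 0 \cdot 3 \left(2 + 1\right) 5 + 150 = 0 \cdot 3 \cdot 3 \cdot 5 + 150 = 0 \cdot 9 \cdot 5 + 150 = 0 \cdot 45 + 150 = 0 + 150 = 150$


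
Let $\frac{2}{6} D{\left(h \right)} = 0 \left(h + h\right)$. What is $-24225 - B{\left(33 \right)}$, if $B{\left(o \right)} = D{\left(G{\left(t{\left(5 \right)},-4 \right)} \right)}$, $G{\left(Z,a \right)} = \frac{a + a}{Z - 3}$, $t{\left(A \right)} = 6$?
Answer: $-24225$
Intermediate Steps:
$G{\left(Z,a \right)} = \frac{2 a}{-3 + Z}$
$D{\left(h \right)} = 0$ ($D{\left(h \right)} = 3 \cdot 0 \left(h + h\right) = 3 \cdot 0 \cdot 2 h = 3 \cdot 0 = 0$)
$B{\left(o \right)} = 0$
$-24225 - B{\left(33 \right)} = -24225 - 0 = -24225 + 0 = -24225$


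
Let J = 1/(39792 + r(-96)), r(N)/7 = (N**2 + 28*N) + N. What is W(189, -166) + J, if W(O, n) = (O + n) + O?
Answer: 17980993/84816 ≈ 212.00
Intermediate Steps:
r(N) = 7*N**2 + 203*N (r(N) = 7*((N**2 + 28*N) + N) = 7*(N**2 + 29*N) = 7*N**2 + 203*N)
W(O, n) = n + 2*O
J = 1/84816 (J = 1/(39792 + 7*(-96)*(29 - 96)) = 1/(39792 + 7*(-96)*(-67)) = 1/(39792 + 45024) = 1/84816 ≈ 1.1790e-5)
W(189, -166) + J = (-166 + 2*189) + 1/84816 = (-166 + 378) + 1/84816 = 212 + 1/84816 = 17980993/84816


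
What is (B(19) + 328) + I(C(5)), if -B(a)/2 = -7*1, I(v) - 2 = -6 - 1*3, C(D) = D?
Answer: 335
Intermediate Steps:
I(v) = -7 (I(v) = 2 + (-6 - 1*3) = 2 + (-6 - 3) = 2 - 9 = -7)
B(a) = 14 (B(a) = -(-14) = -2*(-7) = 14)
(B(19) + 328) + I(C(5)) = (14 + 328) - 7 = 342 - 7 = 335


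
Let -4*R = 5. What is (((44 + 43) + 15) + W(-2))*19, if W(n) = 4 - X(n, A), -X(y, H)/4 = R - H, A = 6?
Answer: 1463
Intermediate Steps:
R = -5/4 (R = -1/4*5 = -5/4 ≈ -1.2500)
X(y, H) = 5 + 4*H (X(y, H) = -4*(-5/4 - H) = 5 + 4*H)
W(n) = -25 (W(n) = 4 - (5 + 4*6) = 4 - (5 + 24) = 4 - 1*29 = 4 - 29 = -25)
(((44 + 43) + 15) + W(-2))*19 = (((44 + 43) + 15) - 25)*19 = ((87 + 15) - 25)*19 = (102 - 25)*19 = 77*19 = 1463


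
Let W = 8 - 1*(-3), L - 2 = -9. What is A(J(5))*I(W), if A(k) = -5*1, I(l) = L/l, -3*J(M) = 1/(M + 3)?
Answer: 35/11 ≈ 3.1818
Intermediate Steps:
L = -7 (L = 2 - 9 = -7)
J(M) = -1/(3*(3 + M)) (J(M) = -1/(3*(M + 3)) = -1/(3*(3 + M)))
W = 11 (W = 8 + 3 = 11)
I(l) = -7/l
A(k) = -5
A(J(5))*I(W) = -(-35)/11 = -5*(-7/11) = 35/11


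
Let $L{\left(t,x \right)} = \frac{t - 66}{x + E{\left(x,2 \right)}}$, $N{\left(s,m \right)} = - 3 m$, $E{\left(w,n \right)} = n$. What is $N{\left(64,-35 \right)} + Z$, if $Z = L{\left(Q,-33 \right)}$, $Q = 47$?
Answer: $\frac{3274}{31} \approx 105.61$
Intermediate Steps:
$L{\left(t,x \right)} = \frac{-66 + t}{2 + x}$ ($L{\left(t,x \right)} = \frac{t - 66}{x + 2} = \frac{-66 + t}{2 + x}$)
$Z = \frac{19}{31}$ ($Z = \frac{-66 + 47}{2 - 33} = \frac{1}{-31} \left(-19\right) = \left(- \frac{1}{31}\right) \left(-19\right) = \frac{19}{31} \approx 0.6129$)
$N{\left(64,-35 \right)} + Z = \left(-3\right) \left(-35\right) + \frac{19}{31} = 105 + \frac{19}{31} = \frac{3274}{31}$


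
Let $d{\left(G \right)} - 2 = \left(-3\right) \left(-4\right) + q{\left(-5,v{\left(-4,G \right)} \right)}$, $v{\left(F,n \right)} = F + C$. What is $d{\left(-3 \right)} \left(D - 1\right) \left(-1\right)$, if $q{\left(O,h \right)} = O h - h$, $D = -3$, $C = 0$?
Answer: $152$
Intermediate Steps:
$v{\left(F,n \right)} = F$ ($v{\left(F,n \right)} = F + 0 = F$)
$q{\left(O,h \right)} = - h + O h$
$d{\left(G \right)} = 38$ ($d{\left(G \right)} = 2 - \left(-12 + 4 \left(-1 - 5\right)\right) = 2 + \left(12 - -24\right) = 2 + \left(12 + 24\right) = 2 + 36 = 38$)
$d{\left(-3 \right)} \left(D - 1\right) \left(-1\right) = 38 \left(-3 - 1\right) \left(-1\right) = 38 \left(\left(-4\right) \left(-1\right)\right) = 38 \cdot 4 = 152$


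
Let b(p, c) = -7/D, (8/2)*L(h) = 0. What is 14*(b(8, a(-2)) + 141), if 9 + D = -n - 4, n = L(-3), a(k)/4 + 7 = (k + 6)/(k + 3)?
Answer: 25760/13 ≈ 1981.5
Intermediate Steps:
a(k) = -28 + 4*(6 + k)/(3 + k) (a(k) = -28 + 4*((k + 6)/(k + 3)) = -28 + 4*((6 + k)/(3 + k)) = -28 + 4*(6 + k)/(3 + k))
L(h) = 0 (L(h) = (¼)*0 = 0)
n = 0
D = -13 (D = -9 + (-1*0 - 4) = -9 + (0 - 4) = -9 - 4 = -13)
b(p, c) = 7/13 (b(p, c) = -7/(-13) = -7*(-1/13) = 7/13)
14*(b(8, a(-2)) + 141) = 14*(7/13 + 141) = 14*(1840/13) = 25760/13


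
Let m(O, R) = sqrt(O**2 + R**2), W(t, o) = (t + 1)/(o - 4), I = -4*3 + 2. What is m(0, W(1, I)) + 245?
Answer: 1716/7 ≈ 245.14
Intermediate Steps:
I = -10 (I = -12 + 2 = -10)
W(t, o) = (1 + t)/(-4 + o)
m(0, W(1, I)) + 245 = sqrt(0**2 + ((1 + 1)/(-4 - 10))**2) + 245 = sqrt(0 + (2/(-14))**2) + 245 = sqrt(0 + (-1/14*2)**2) + 245 = sqrt(0 + (-1/7)**2) + 245 = sqrt(0 + 1/49) + 245 = sqrt(1/49) + 245 = 1/7 + 245 = 1716/7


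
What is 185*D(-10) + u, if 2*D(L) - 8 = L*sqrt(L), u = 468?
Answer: 1208 - 925*I*sqrt(10) ≈ 1208.0 - 2925.1*I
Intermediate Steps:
D(L) = 4 + L**(3/2)/2 (D(L) = 4 + (L*sqrt(L))/2 = 4 + L**(3/2)/2)
185*D(-10) + u = 185*(4 + (-10)**(3/2)/2) + 468 = 185*(4 + (-10*I*sqrt(10))/2) + 468 = 185*(4 - 5*I*sqrt(10)) + 468 = (740 - 925*I*sqrt(10)) + 468 = 1208 - 925*I*sqrt(10)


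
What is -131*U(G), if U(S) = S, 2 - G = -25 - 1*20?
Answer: -6157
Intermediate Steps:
G = 47 (G = 2 - (-25 - 1*20) = 2 - (-25 - 20) = 2 - 1*(-45) = 2 + 45 = 47)
-131*U(G) = -131*47 = -6157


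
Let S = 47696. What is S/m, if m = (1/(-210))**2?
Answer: 2103393600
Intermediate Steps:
m = 1/44100 (m = (-1/210)**2 = 1/44100 ≈ 2.2676e-5)
S/m = 47696/(1/44100) = 47696*44100 = 2103393600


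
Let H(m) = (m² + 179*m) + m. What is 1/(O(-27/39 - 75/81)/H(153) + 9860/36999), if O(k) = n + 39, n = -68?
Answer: 209451339/55698241 ≈ 3.7605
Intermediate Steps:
O(k) = -29 (O(k) = -68 + 39 = -29)
H(m) = m² + 180*m
1/(O(-27/39 - 75/81)/H(153) + 9860/36999) = 1/(-29*1/(153*(180 + 153)) + 9860/36999) = 1/(-29/(153*333) + 9860*(1/36999)) = 1/(-29/50949 + 9860/36999) = 1/(55698241/209451339) = 209451339/55698241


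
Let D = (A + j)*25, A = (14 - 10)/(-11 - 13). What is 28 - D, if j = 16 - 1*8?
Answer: -1007/6 ≈ -167.83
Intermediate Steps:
A = -⅙ (A = 4/(-24) = 4*(-1/24) = -⅙ ≈ -0.16667)
j = 8 (j = 16 - 8 = 8)
D = 1175/6 (D = (-⅙ + 8)*25 = (47/6)*25 = 1175/6 ≈ 195.83)
28 - D = 28 - 1*1175/6 = 28 - 1175/6 = -1007/6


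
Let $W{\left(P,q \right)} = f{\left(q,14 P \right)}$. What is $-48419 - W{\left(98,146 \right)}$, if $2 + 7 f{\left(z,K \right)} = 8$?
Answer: $- \frac{338939}{7} \approx -48420.0$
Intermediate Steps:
$f{\left(z,K \right)} = \frac{6}{7}$ ($f{\left(z,K \right)} = - \frac{2}{7} + \frac{1}{7} \cdot 8 = - \frac{2}{7} + \frac{8}{7} = \frac{6}{7}$)
$W{\left(P,q \right)} = \frac{6}{7}$
$-48419 - W{\left(98,146 \right)} = -48419 - \frac{6}{7} = - \frac{338939}{7}$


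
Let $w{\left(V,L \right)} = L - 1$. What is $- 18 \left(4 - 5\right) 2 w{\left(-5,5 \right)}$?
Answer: $144$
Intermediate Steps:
$w{\left(V,L \right)} = -1 + L$ ($w{\left(V,L \right)} = L - 1 = -1 + L$)
$- 18 \left(4 - 5\right) 2 w{\left(-5,5 \right)} = - 18 \left(4 - 5\right) 2 \left(-1 + 5\right) = - 18 \left(\left(-1\right) 2\right) 4 = \left(-18\right) \left(-2\right) 4 = 36 \cdot 4 = 144$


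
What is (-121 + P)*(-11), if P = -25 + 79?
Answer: 737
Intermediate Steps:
P = 54
(-121 + P)*(-11) = (-121 + 54)*(-11) = -67*(-11) = 737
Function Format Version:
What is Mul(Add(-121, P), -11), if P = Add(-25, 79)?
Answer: 737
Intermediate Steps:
P = 54
Mul(Add(-121, P), -11) = Mul(Add(-121, 54), -11) = Mul(-67, -11) = 737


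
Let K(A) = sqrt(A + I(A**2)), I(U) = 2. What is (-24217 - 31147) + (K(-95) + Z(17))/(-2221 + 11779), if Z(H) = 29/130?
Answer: -68791984531/1242540 + I*sqrt(93)/9558 ≈ -55364.0 + 0.001009*I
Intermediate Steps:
K(A) = sqrt(2 + A) (K(A) = sqrt(A + 2) = sqrt(2 + A))
Z(H) = 29/130 (Z(H) = 29*(1/130) = 29/130)
(-24217 - 31147) + (K(-95) + Z(17))/(-2221 + 11779) = (-24217 - 31147) + (sqrt(2 - 95) + 29/130)/(-2221 + 11779) = -55364 + (sqrt(-93) + 29/130)/9558 = -55364 + (I*sqrt(93) + 29/130)*(1/9558) = -55364 + (29/130 + I*sqrt(93))*(1/9558) = -55364 + (29/1242540 + I*sqrt(93)/9558) = -68791984531/1242540 + I*sqrt(93)/9558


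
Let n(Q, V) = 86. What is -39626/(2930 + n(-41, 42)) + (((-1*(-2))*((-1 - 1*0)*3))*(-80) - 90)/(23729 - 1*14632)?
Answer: -179650741/13718276 ≈ -13.096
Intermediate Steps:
-39626/(2930 + n(-41, 42)) + (((-1*(-2))*((-1 - 1*0)*3))*(-80) - 90)/(23729 - 1*14632) = -39626/(2930 + 86) + (((-1*(-2))*((-1 - 1*0)*3))*(-80) - 90)/(23729 - 1*14632) = -39626/3016 + ((2*((-1 + 0)*3))*(-80) - 90)/(23729 - 14632) = -39626*1/3016 + ((2*(-1*3))*(-80) - 90)/9097 = -19813/1508 + ((2*(-3))*(-80) - 90)*(1/9097) = -19813/1508 + (-6*(-80) - 90)*(1/9097) = -19813/1508 + (480 - 90)*(1/9097) = -19813/1508 + 390*(1/9097) = -19813/1508 + 390/9097 = -179650741/13718276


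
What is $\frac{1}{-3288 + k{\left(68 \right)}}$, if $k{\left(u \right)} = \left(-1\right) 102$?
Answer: $- \frac{1}{3390} \approx -0.00029499$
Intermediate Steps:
$k{\left(u \right)} = -102$
$\frac{1}{-3288 + k{\left(68 \right)}} = \frac{1}{-3288 - 102} = \frac{1}{-3390} = - \frac{1}{3390}$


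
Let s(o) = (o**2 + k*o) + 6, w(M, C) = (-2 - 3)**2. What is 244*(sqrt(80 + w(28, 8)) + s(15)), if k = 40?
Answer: 202764 + 244*sqrt(105) ≈ 2.0526e+5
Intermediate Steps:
w(M, C) = 25 (w(M, C) = (-5)**2 = 25)
s(o) = 6 + o**2 + 40*o (s(o) = (o**2 + 40*o) + 6 = 6 + o**2 + 40*o)
244*(sqrt(80 + w(28, 8)) + s(15)) = 244*(sqrt(80 + 25) + (6 + 15**2 + 40*15)) = 244*(sqrt(105) + (6 + 225 + 600)) = 244*(sqrt(105) + 831) = 244*(831 + sqrt(105)) = 202764 + 244*sqrt(105)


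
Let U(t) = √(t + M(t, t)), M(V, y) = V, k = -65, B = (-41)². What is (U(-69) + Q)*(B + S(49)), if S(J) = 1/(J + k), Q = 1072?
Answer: 1801965 + 26895*I*√138/16 ≈ 1.802e+6 + 19747.0*I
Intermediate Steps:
B = 1681
S(J) = 1/(-65 + J) (S(J) = 1/(J - 65) = 1/(-65 + J))
U(t) = √2*√t (U(t) = √(t + t) = √(2*t) = √2*√t)
(U(-69) + Q)*(B + S(49)) = (√2*√(-69) + 1072)*(1681 + 1/(-65 + 49)) = (√2*(I*√69) + 1072)*(1681 + 1/(-16)) = (I*√138 + 1072)*(1681 - 1/16) = (1072 + I*√138)*(26895/16) = 1801965 + 26895*I*√138/16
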